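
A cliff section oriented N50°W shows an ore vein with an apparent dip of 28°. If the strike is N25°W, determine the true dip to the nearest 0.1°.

51.5°

β = acute angle between strike N25°W and section N50°W = 25°.
tan δ = tan α / sin β = tan 28° / sin 25° = 0.5317 / 0.4226 = 1.2581
δ = arctan(1.2581) = 51.52°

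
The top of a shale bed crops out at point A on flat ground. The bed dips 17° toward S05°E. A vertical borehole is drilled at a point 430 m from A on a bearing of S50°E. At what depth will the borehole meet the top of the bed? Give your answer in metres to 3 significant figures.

The hole lies 45° from the dip direction, so the down-dip offset is 430 × cos 45° = 304.06 m.
Depth = down-dip offset × tan(dip) = 304.06 × tan 17° = 304.06 × 0.3057
Depth = 92.96 m

93.0 m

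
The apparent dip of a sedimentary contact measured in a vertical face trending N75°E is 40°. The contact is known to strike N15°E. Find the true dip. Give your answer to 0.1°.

44.1°

β = acute angle between strike N15°E and section N75°E = 60°.
tan δ = tan α / sin β = tan 40° / sin 60° = 0.8391 / 0.8660 = 0.9689
true dip = arctan 0.9689 = 44.10°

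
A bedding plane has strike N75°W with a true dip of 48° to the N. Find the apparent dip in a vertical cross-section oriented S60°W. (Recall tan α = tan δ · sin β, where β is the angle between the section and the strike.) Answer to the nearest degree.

38°

The section lies 45° from the strike.
tan α = tan 48° × sin 45° = 1.1106 × 0.7071 = 0.7853
α = arctan(0.7853) = 38.14°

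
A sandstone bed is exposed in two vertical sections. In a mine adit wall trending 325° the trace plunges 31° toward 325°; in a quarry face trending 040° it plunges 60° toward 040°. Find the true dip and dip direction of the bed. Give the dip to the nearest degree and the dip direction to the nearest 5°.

The two traces are lines in the plane: v₁ = (sin 325°·cos 31°, cos 325°·cos 31°, −sin 31°), v₂ = (sin 40°·cos 60°, cos 40°·cos 60°, −sin 60°).
The plane normal is n = v₁ × v₂ ∝ (0.411, 0.591, 0.414).
Dip δ = arctan(|n_h|/n_z) = arctan(0.720/0.414) = 60.1°.
The horizontal component of n points toward azimuth atan2(n_x, n_y) = 35°, the dip direction.

true dip 60°, dip direction 035°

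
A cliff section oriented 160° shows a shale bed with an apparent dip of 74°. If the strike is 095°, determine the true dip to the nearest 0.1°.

75.4°

The section is 65° from the strike.
tan(true dip) = tan 74° / sin 65° = 3.8479
δ = arctan(3.8479) = 75.43°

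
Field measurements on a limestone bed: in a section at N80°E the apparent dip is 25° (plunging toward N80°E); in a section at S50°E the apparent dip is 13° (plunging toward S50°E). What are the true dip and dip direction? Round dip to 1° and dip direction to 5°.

Each apparent-dip line lies in the plane. As unit vectors (x east, y north, z up), v₁ plunges 25°→N80°E and v₂ plunges 13°→S50°E.
Cross product v₁ × v₂ gives the pole to the plane: n ∝ (0.300, 0.115, 0.676).
True dip = arccos(n_z / |n|) = arccos(0.9033) = 25.4°.
Dip direction = atan2(0.300, 0.115) = 69° (azimuth of n's horizontal projection).

true dip 25°, dip direction 070°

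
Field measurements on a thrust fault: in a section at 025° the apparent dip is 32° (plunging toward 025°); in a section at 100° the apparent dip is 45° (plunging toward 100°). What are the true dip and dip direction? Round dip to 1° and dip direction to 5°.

Represent each trace as a vector plunging at its apparent dip toward its trend (east-north-up frame): v₁ = (0.358, 0.769, -0.530), v₂ = (0.696, -0.123, -0.707).
n = v₁ × v₂ = (0.609, 0.116, 0.579) (taken with n_z > 0).
Dip δ = arctan(|n_h|/n_z) = arctan(0.619/0.579) = 46.9°.
Dip direction = atan2(0.609, 0.116) = 79° (azimuth of n's horizontal projection).

true dip 47°, dip direction 080°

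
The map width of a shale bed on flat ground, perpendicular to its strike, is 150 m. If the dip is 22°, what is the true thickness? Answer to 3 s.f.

56.2 m

True thickness t = w · sin(dip) = 150 × sin 22°
t = 150 × 0.3746 = 56.191 m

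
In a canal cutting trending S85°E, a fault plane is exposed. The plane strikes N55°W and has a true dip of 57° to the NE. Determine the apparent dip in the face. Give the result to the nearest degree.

The strike is N55°W and the section trends S85°E; the acute angle between them is β = 30°.
tan α = tan 57° × sin 30° = 1.5399 × 0.5000 = 0.7699
apparent dip = arctan 0.7699 = 37.59°

38°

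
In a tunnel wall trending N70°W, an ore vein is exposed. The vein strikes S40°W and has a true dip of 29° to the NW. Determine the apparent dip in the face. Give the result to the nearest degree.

28°

Angle between strike (S40°W) and section (N70°W): β = 70°.
tan(apparent dip) = tan 29° · sin 70° = 0.5209
apparent dip = arctan 0.5209 = 27.51°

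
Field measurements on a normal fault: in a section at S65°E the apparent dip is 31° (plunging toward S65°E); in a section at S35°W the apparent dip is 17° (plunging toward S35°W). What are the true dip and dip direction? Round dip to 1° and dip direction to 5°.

true dip 36°, dip direction 150°

Represent each trace as a vector plunging at its apparent dip toward its trend (east-north-up frame): v₁ = (0.777, -0.362, -0.515), v₂ = (-0.549, -0.783, -0.292).
Cross product v₁ × v₂ gives the pole to the plane: n ∝ (0.298, -0.510, 0.807).
True dip = arccos(n_z / |n|) = arccos(0.8073) = 36.2°.
Dip direction = atan2(0.298, -0.510) = 150° (azimuth of n's horizontal projection).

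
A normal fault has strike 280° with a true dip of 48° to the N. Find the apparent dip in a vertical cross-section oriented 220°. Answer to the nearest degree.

The strike is 280° and the section trends 220°; the acute angle between them is β = 60°.
tan α = tan 48° × sin 60° = 1.1106 × 0.8660 = 0.9618
apparent dip = arctan 0.9618 = 43.89°

44°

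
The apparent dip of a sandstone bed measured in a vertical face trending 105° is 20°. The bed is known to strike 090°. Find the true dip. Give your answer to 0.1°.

The section is 15° from the strike.
tan(true dip) = tan 20° / sin 15° = 1.4063
δ = arctan(1.4063) = 54.58°

54.6°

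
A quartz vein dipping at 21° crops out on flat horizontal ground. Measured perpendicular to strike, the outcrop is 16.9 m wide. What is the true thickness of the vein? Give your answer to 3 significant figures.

True thickness t = w · sin(dip) = 16.9 × sin 21°
t = 16.9 × 0.3584 = 6.056 m

6.06 m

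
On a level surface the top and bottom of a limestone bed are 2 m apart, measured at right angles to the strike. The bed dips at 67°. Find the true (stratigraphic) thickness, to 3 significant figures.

1.84 m

True thickness t = w · sin(dip) = 2 × sin 67°
t = 2 × 0.9205 = 1.841 m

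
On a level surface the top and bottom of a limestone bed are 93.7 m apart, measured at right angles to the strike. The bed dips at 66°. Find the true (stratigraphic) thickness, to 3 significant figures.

True thickness t = w · sin(dip) = 93.7 × sin 66°
t = 93.7 × 0.9135 = 85.599 m

85.6 m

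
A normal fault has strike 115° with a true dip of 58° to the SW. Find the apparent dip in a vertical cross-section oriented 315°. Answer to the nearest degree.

29°

The section lies 20° from the strike.
tan α = tan 58° × sin 20° = 1.6003 × 0.3420 = 0.5473
apparent dip = arctan 0.5473 = 28.69°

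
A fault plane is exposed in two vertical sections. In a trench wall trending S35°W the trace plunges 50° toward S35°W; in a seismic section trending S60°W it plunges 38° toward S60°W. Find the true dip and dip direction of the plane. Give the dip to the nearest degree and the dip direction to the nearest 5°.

Represent each trace as a vector plunging at its apparent dip toward its trend (east-north-up frame): v₁ = (-0.369, -0.527, -0.766), v₂ = (-0.682, -0.394, -0.616).
n = v₁ × v₂ = (-0.022, -0.296, 0.214) (taken with n_z > 0).
Dip δ = arctan(|n_h|/n_z) = arctan(0.297/0.214) = 54.2°.
The horizontal component of n points toward azimuth atan2(n_x, n_y) = 184°, the dip direction.

true dip 54°, dip direction 185°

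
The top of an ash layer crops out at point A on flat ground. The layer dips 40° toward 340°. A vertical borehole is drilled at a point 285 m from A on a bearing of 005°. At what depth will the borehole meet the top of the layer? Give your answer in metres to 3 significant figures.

217 m

The hole lies 25° from the dip direction, so the down-dip offset is 285 × cos 25° = 258.30 m.
Depth = down-dip offset × tan(dip) = 258.30 × tan 40° = 258.30 × 0.8391
Depth = 216.74 m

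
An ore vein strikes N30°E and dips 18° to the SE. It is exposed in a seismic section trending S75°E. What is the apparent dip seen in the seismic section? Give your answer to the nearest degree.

17°

The section lies 75° from the strike.
tan α = tan 18° × sin 75° = 0.3249 × 0.9659 = 0.3138
apparent dip = arctan 0.3138 = 17.42°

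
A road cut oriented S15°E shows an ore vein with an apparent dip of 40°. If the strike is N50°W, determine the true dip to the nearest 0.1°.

55.6°

The section is 35° from the strike.
tan(true dip) = tan 40° / sin 35° = 1.4629
true dip = arctan 1.4629 = 55.64°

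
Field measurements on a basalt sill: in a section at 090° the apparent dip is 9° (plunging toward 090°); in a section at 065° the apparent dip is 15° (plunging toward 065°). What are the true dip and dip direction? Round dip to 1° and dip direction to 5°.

Each apparent-dip line lies in the plane. As unit vectors (x east, y north, z up), v₁ plunges 9°→090° and v₂ plunges 15°→065°.
The plane normal is n = v₁ × v₂ ∝ (0.064, 0.119, 0.403).
tan δ = √(n_x²+n_y²)/n_z = 0.135/0.403, so δ = 18.5°.
The horizontal component of n points toward azimuth atan2(n_x, n_y) = 28°, the dip direction.

true dip 18°, dip direction 030°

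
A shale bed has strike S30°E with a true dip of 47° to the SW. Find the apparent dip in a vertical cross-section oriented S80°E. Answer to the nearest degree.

The section lies 50° from the strike.
tan(apparent dip) = tan 47° · sin 50° = 0.8215
apparent dip = arctan 0.8215 = 39.40°

39°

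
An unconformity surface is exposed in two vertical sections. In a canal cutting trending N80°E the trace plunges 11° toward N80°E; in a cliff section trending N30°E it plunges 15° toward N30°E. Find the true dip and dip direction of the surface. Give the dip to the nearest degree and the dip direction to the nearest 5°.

Represent each trace as a vector plunging at its apparent dip toward its trend (east-north-up frame): v₁ = (0.967, 0.170, -0.191), v₂ = (0.483, 0.837, -0.259).
Cross product v₁ × v₂ gives the pole to the plane: n ∝ (0.115, 0.158, 0.726).
True dip = arccos(n_z / |n|) = arccos(0.9655) = 15.1°.
Dip direction = azimuth of (n_x, n_y) = atan2(0.115, 0.158) = 36°.

true dip 15°, dip direction 035°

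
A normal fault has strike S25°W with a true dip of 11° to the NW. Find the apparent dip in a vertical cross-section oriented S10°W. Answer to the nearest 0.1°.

2.9°

Angle between strike (S25°W) and section (S10°W): β = 15°.
tan α = tan 11° × sin 15° = 0.1944 × 0.2588 = 0.0503
apparent dip = arctan 0.0503 = 2.88°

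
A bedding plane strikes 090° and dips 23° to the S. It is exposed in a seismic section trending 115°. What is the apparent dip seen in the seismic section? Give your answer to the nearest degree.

10°

The strike is 090° and the section trends 115°; the acute angle between them is β = 25°.
tan α = tan 23° × sin 25° = 0.4245 × 0.4226 = 0.1794
apparent dip = arctan 0.1794 = 10.17°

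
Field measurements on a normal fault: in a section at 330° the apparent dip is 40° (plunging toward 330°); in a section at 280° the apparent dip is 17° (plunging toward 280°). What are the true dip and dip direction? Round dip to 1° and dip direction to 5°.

The two traces are lines in the plane: v₁ = (sin 330°·cos 40°, cos 330°·cos 40°, −sin 40°), v₂ = (sin 280°·cos 17°, cos 280°·cos 17°, −sin 17°).
The plane normal is n = v₁ × v₂ ∝ (-0.087, 0.493, 0.561).
tan δ = √(n_x²+n_y²)/n_z = 0.501/0.561, so δ = 41.8°.
Dip direction = azimuth of (n_x, n_y) = atan2(-0.087, 0.493) = 350°.

true dip 42°, dip direction 350°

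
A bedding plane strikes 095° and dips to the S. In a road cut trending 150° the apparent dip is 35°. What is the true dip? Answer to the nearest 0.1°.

40.5°

β = acute angle between strike 095° and section 150° = 55°.
tan δ = tan α / sin β = tan 35° / sin 55° = 0.7002 / 0.8192 = 0.8548
true dip = arctan 0.8548 = 40.52°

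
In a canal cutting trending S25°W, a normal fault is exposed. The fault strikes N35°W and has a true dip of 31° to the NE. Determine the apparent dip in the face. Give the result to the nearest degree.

Angle between strike (N35°W) and section (S25°W): β = 60°.
tan α = tan 31° × sin 60° = 0.6009 × 0.8660 = 0.5204
apparent dip = arctan 0.5204 = 27.49°

27°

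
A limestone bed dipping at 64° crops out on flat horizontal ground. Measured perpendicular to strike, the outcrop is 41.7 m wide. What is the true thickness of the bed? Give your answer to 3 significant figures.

37.5 m

True thickness t = w · sin(dip) = 41.7 × sin 64°
t = 41.7 × 0.8988 = 37.480 m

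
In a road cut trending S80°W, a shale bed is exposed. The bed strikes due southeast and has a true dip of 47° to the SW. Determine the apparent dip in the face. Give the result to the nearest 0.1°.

41.3°

The section lies 55° from the strike.
tan(apparent dip) = tan 47° · sin 55° = 0.8784
α = arctan(0.8784) = 41.30°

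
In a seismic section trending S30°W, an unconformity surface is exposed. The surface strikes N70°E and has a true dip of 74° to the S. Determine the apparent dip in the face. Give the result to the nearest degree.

Angle between strike (N70°E) and section (S30°W): β = 40°.
tan α = tan 74° × sin 40° = 3.4874 × 0.6428 = 2.2417
apparent dip = arctan 2.2417 = 65.96°

66°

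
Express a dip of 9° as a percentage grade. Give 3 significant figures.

grade % = 100 × tan 9° = 100 × 0.1584

15.8%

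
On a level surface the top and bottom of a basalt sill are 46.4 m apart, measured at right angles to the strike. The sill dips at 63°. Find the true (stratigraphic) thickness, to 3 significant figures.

True thickness t = w · sin(dip) = 46.4 × sin 63°
t = 46.4 × 0.8910 = 41.343 m

41.3 m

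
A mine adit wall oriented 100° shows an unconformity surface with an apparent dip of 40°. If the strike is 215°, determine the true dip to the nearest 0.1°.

42.8°

The section is 65° from the strike.
tan δ = tan α / sin β = tan 40° / sin 65° = 0.8391 / 0.9063 = 0.9258
true dip = arctan 0.9258 = 42.79°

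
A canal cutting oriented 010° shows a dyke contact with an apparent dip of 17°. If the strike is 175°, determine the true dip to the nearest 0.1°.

49.8°

The section is 15° from the strike.
tan(true dip) = tan 17° / sin 15° = 1.1813
true dip = arctan 1.1813 = 49.75°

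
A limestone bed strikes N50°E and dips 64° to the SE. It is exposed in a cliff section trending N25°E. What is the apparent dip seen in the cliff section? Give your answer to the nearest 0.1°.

40.9°

Angle between strike (N50°E) and section (N25°E): β = 25°.
tan α = tan 64° × sin 25° = 2.0503 × 0.4226 = 0.8665
apparent dip = arctan 0.8665 = 40.91°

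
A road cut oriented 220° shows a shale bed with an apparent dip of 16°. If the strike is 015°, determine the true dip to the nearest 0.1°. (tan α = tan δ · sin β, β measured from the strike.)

The section is 25° from the strike.
tan δ = tan α / sin β = tan 16° / sin 25° = 0.2867 / 0.4226 = 0.6785
true dip = arctan 0.6785 = 34.16°

34.2°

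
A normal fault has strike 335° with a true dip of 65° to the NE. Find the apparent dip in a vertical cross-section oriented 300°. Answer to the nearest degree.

The strike is 335° and the section trends 300°; the acute angle between them is β = 35°.
tan(apparent dip) = tan 65° · sin 35° = 1.2300
α = arctan(1.2300) = 50.89°

51°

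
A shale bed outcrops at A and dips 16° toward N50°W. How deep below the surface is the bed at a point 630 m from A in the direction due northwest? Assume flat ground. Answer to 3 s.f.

The hole lies 5° from the dip direction, so the down-dip offset is 630 × cos 5° = 627.60 m.
Depth = down-dip offset × tan(dip) = 627.60 × tan 16° = 627.60 × 0.2867
Depth = 179.96 m

180 m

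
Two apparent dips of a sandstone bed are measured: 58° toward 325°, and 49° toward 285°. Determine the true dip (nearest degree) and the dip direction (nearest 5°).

true dip 58°, dip direction 330°

Each apparent-dip line lies in the plane. As unit vectors (x east, y north, z up), v₁ plunges 58°→325° and v₂ plunges 49°→285°.
The plane normal is n = v₁ × v₂ ∝ (-0.184, 0.308, 0.223).
Dip δ = arctan(|n_h|/n_z) = arctan(0.359/0.223) = 58.1°.
The horizontal component of n points toward azimuth atan2(n_x, n_y) = 329°, the dip direction.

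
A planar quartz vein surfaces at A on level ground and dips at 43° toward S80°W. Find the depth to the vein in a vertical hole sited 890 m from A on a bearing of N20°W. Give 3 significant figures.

144 m

The hole lies 80° from the dip direction, so the down-dip offset is 890 × cos 80° = 154.55 m.
Depth = down-dip offset × tan(dip) = 154.55 × tan 43° = 154.55 × 0.9325
Depth = 144.12 m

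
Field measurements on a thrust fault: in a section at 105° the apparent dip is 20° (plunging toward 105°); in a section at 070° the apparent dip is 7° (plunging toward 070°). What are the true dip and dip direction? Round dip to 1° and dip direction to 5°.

Each apparent-dip line lies in the plane. As unit vectors (x east, y north, z up), v₁ plunges 20°→105° and v₂ plunges 7°→070°.
n = v₁ × v₂ = (0.146, -0.208, 0.535) (taken with n_z > 0).
Dip δ = arctan(|n_h|/n_z) = arctan(0.254/0.535) = 25.4°.
The horizontal component of n points toward azimuth atan2(n_x, n_y) = 145°, the dip direction.

true dip 25°, dip direction 145°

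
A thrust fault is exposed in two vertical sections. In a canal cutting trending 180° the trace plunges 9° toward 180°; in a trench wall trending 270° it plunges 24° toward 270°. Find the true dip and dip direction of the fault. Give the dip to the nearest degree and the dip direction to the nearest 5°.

true dip 25°, dip direction 250°

Represent each trace as a vector plunging at its apparent dip toward its trend (east-north-up frame): v₁ = (0.000, -0.988, -0.156), v₂ = (-0.914, -0.000, -0.407).
n = v₁ × v₂ = (-0.402, -0.143, 0.902) (taken with n_z > 0).
tan δ = √(n_x²+n_y²)/n_z = 0.426/0.902, so δ = 25.3°.
The horizontal component of n points toward azimuth atan2(n_x, n_y) = 250°, the dip direction.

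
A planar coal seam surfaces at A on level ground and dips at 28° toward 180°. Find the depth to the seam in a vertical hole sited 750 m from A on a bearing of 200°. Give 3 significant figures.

375 m

The hole lies 20° from the dip direction, so the down-dip offset is 750 × cos 20° = 704.77 m.
Depth = down-dip offset × tan(dip) = 704.77 × tan 28° = 704.77 × 0.5317
Depth = 374.73 m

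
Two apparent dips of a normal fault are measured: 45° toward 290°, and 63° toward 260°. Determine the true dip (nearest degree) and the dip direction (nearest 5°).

Represent each trace as a vector plunging at its apparent dip toward its trend (east-north-up frame): v₁ = (-0.664, 0.242, -0.707), v₂ = (-0.447, -0.079, -0.891).
The plane normal is n = v₁ × v₂ ∝ (-0.271, -0.276, 0.161).
tan δ = √(n_x²+n_y²)/n_z = 0.387/0.161, so δ = 67.5°.
Dip direction = atan2(-0.271, -0.276) = 225° (azimuth of n's horizontal projection).

true dip 67°, dip direction 225°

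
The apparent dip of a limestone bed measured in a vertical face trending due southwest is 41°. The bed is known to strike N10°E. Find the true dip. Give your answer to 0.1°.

The section is 35° from the strike.
tan(true dip) = tan 41° / sin 35° = 1.5156
true dip = arctan 1.5156 = 56.58°

56.6°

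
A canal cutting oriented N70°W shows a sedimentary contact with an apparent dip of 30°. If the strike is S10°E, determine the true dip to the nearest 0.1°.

33.7°

β = acute angle between strike S10°E and section N70°W = 60°.
tan(true dip) = tan 30° / sin 60° = 0.6667
true dip = arctan 0.6667 = 33.69°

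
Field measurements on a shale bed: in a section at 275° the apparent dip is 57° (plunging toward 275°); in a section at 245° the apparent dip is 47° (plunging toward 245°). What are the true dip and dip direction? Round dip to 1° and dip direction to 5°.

Represent each trace as a vector plunging at its apparent dip toward its trend (east-north-up frame): v₁ = (-0.543, 0.047, -0.839), v₂ = (-0.618, -0.288, -0.731).
Cross product v₁ × v₂ gives the pole to the plane: n ∝ (-0.276, 0.122, 0.186).
True dip = arccos(n_z / |n|) = arccos(0.5238) = 58.4°.
Dip direction = atan2(-0.276, 0.122) = 294° (azimuth of n's horizontal projection).

true dip 58°, dip direction 295°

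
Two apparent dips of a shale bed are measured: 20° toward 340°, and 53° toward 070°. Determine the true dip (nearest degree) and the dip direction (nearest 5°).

Represent each trace as a vector plunging at its apparent dip toward its trend (east-north-up frame): v₁ = (-0.321, 0.883, -0.342), v₂ = (0.566, 0.206, -0.799).
Cross product v₁ × v₂ gives the pole to the plane: n ∝ (0.635, 0.450, 0.566).
tan δ = √(n_x²+n_y²)/n_z = 0.778/0.566, so δ = 54.0°.
Dip direction = atan2(0.635, 0.450) = 55° (azimuth of n's horizontal projection).

true dip 54°, dip direction 055°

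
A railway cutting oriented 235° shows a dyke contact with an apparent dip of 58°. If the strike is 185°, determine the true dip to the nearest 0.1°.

64.4°

β = acute angle between strike 185° and section 235° = 50°.
tan(true dip) = tan 58° / sin 50° = 2.0891
true dip = arctan 2.0891 = 64.42°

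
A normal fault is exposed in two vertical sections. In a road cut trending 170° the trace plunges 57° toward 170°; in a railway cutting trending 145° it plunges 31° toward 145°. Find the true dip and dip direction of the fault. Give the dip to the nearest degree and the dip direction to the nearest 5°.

true dip 68°, dip direction 220°

Each apparent-dip line lies in the plane. As unit vectors (x east, y north, z up), v₁ plunges 57°→170° and v₂ plunges 31°→145°.
Cross product v₁ × v₂ gives the pole to the plane: n ∝ (-0.313, -0.364, 0.197).
tan δ = √(n_x²+n_y²)/n_z = 0.480/0.197, so δ = 67.6°.
The horizontal component of n points toward azimuth atan2(n_x, n_y) = 221°, the dip direction.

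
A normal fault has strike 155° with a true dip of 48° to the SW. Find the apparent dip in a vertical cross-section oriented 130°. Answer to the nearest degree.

The section lies 25° from the strike.
tan α = tan 48° × sin 25° = 1.1106 × 0.4226 = 0.4694
α = arctan(0.4694) = 25.14°

25°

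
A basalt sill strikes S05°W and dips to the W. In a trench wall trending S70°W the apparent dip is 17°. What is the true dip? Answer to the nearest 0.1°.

18.6°

β = acute angle between strike S05°W and section S70°W = 65°.
tan(true dip) = tan 17° / sin 65° = 0.3373
true dip = arctan 0.3373 = 18.64°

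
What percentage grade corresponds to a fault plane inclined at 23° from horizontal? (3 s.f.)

grade % = 100 × tan 23° = 100 × 0.4245

42.4%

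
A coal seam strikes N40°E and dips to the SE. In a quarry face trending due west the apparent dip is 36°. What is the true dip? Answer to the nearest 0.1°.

43.5°

The section is 50° from the strike.
tan(true dip) = tan 36° / sin 50° = 0.9484
true dip = arctan 0.9484 = 43.48°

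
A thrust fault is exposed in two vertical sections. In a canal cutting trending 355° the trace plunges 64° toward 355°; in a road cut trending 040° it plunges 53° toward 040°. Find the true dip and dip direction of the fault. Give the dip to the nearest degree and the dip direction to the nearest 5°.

true dip 64°, dip direction 350°

Each apparent-dip line lies in the plane. As unit vectors (x east, y north, z up), v₁ plunges 64°→355° and v₂ plunges 53°→040°.
n = v₁ × v₂ = (-0.066, 0.378, 0.187) (taken with n_z > 0).
tan δ = √(n_x²+n_y²)/n_z = 0.384/0.187, so δ = 64.1°.
The horizontal component of n points toward azimuth atan2(n_x, n_y) = 350°, the dip direction.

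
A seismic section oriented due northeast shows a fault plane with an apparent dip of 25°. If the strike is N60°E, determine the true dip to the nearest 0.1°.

61.0°

β = acute angle between strike N60°E and section due northeast = 15°.
tan δ = tan α / sin β = tan 25° / sin 15° = 0.4663 / 0.2588 = 1.8017
true dip = arctan 1.8017 = 60.97°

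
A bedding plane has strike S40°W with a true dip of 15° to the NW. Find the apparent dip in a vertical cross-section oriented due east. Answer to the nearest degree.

The strike is S40°W and the section trends due east; the acute angle between them is β = 50°.
tan(apparent dip) = tan 15° · sin 50° = 0.2053
apparent dip = arctan 0.2053 = 11.60°

12°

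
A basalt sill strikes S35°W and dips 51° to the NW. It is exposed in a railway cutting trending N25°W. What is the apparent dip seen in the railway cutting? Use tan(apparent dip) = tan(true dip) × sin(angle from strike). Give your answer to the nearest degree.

Angle between strike (S35°W) and section (N25°W): β = 60°.
tan(apparent dip) = tan 51° · sin 60° = 1.0695
α = arctan(1.0695) = 46.92°

47°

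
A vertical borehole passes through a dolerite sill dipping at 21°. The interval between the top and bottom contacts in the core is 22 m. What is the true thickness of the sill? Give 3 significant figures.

True thickness t = h · cos(dip) = 22 × cos 21°
t = 22 × 0.9336 = 20.539 m

20.5 m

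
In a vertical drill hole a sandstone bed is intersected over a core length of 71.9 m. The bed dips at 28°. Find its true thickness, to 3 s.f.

63.5 m

True thickness t = h · cos(dip) = 71.9 × cos 28°
t = 71.9 × 0.8829 = 63.484 m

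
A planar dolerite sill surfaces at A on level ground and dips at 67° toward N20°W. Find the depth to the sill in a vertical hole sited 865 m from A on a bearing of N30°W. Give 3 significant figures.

2010 m

The hole lies 10° from the dip direction, so the down-dip offset is 865 × cos 10° = 851.86 m.
Depth = down-dip offset × tan(dip) = 851.86 × tan 67° = 851.86 × 2.3559
Depth = 2006.85 m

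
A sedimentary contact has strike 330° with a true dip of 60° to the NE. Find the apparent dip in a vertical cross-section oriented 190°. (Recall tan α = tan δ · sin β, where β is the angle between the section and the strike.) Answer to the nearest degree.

48°

Angle between strike (330°) and section (190°): β = 40°.
tan α = tan 60° × sin 40° = 1.7321 × 0.6428 = 1.1133
α = arctan(1.1133) = 48.07°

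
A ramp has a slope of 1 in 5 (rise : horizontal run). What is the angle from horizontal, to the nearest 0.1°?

11.3°

tan θ = 1/5 = 0.2000
θ = arctan(0.2000) = 11.31°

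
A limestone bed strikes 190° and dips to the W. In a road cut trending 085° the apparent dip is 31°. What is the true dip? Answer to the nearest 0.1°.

The section is 75° from the strike.
tan(true dip) = tan 31° / sin 75° = 0.6221
true dip = arctan 0.6221 = 31.88°

31.9°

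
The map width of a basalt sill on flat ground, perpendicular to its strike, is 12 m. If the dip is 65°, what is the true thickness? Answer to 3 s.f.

10.9 m

True thickness t = w · sin(dip) = 12 × sin 65°
t = 12 × 0.9063 = 10.876 m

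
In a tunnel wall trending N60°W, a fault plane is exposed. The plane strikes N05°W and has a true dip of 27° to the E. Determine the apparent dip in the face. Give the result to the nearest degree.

The section lies 55° from the strike.
tan(apparent dip) = tan 27° · sin 55° = 0.4174
apparent dip = arctan 0.4174 = 22.65°

23°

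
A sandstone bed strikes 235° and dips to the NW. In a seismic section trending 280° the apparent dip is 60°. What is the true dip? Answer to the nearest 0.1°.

β = acute angle between strike 235° and section 280° = 45°.
tan δ = tan α / sin β = tan 60° / sin 45° = 1.7321 / 0.7071 = 2.4495
true dip = arctan 2.4495 = 67.79°

67.8°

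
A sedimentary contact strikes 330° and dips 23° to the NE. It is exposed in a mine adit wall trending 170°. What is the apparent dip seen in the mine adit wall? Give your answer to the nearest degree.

Angle between strike (330°) and section (170°): β = 20°.
tan α = tan 23° × sin 20° = 0.4245 × 0.3420 = 0.1452
apparent dip = arctan 0.1452 = 8.26°

8°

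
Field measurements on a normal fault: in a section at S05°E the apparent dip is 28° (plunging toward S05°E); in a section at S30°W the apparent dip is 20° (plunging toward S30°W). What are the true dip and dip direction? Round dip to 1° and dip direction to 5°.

true dip 29°, dip direction 160°

Represent each trace as a vector plunging at its apparent dip toward its trend (east-north-up frame): v₁ = (0.077, -0.880, -0.469), v₂ = (-0.470, -0.814, -0.342).
The plane normal is n = v₁ × v₂ ∝ (0.081, -0.247, 0.476).
True dip = arccos(n_z / |n|) = arccos(0.8776) = 28.6°.
The horizontal component of n points toward azimuth atan2(n_x, n_y) = 162°, the dip direction.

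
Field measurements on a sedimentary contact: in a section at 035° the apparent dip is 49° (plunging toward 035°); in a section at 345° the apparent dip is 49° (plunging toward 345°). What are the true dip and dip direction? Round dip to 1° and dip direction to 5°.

true dip 52°, dip direction 010°

Each apparent-dip line lies in the plane. As unit vectors (x east, y north, z up), v₁ plunges 49°→035° and v₂ plunges 49°→345°.
The plane normal is n = v₁ × v₂ ∝ (0.073, 0.412, 0.330).
True dip = arccos(n_z / |n|) = arccos(0.6189) = 51.8°.
Dip direction = azimuth of (n_x, n_y) = atan2(0.073, 0.412) = 10°.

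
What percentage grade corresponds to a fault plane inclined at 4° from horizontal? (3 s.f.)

grade % = 100 × tan 4° = 100 × 0.0699

6.99%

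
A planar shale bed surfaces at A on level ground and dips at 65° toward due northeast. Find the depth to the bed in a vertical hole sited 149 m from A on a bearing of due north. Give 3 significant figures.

226 m

The hole lies 45° from the dip direction, so the down-dip offset is 149 × cos 45° = 105.36 m.
Depth = down-dip offset × tan(dip) = 105.36 × tan 65° = 105.36 × 2.1445
Depth = 225.94 m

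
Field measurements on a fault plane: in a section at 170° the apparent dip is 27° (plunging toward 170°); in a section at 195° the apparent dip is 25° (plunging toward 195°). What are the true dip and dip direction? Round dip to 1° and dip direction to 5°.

true dip 27°, dip direction 170°

Each apparent-dip line lies in the plane. As unit vectors (x east, y north, z up), v₁ plunges 27°→170° and v₂ plunges 25°→195°.
The plane normal is n = v₁ × v₂ ∝ (0.027, -0.172, 0.341).
tan δ = √(n_x²+n_y²)/n_z = 0.174/0.341, so δ = 27.0°.
The horizontal component of n points toward azimuth atan2(n_x, n_y) = 171°, the dip direction.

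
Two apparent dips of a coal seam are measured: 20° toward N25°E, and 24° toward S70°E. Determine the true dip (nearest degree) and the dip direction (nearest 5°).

true dip 29°, dip direction 075°

The two traces are lines in the plane: v₁ = (sin 25°·cos 20°, cos 25°·cos 20°, −sin 20°), v₂ = (sin 110°·cos 24°, cos 110°·cos 24°, −sin 24°).
Cross product v₁ × v₂ gives the pole to the plane: n ∝ (0.453, 0.132, 0.855).
Dip δ = arctan(|n_h|/n_z) = arctan(0.472/0.855) = 28.9°.
Dip direction = atan2(0.453, 0.132) = 74° (azimuth of n's horizontal projection).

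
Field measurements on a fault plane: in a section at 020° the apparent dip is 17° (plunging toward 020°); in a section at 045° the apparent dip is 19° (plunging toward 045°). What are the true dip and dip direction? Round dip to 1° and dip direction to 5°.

Represent each trace as a vector plunging at its apparent dip toward its trend (east-north-up frame): v₁ = (0.327, 0.899, -0.292), v₂ = (0.669, 0.669, -0.326).
Cross product v₁ × v₂ gives the pole to the plane: n ∝ (0.097, 0.089, 0.382).
True dip = arccos(n_z / |n|) = arccos(0.9454) = 19.0°.
Dip direction = azimuth of (n_x, n_y) = atan2(0.097, 0.089) = 47°.

true dip 19°, dip direction 045°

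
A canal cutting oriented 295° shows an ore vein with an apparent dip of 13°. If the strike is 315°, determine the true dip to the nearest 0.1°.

β = acute angle between strike 315° and section 295° = 20°.
tan δ = tan α / sin β = tan 13° / sin 20° = 0.2309 / 0.3420 = 0.6750
true dip = arctan 0.6750 = 34.02°

34.0°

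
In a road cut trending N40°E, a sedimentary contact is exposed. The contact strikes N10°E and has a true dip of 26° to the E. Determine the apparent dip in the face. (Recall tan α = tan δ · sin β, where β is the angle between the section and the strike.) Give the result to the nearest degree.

14°

The strike is N10°E and the section trends N40°E; the acute angle between them is β = 30°.
tan α = tan 26° × sin 30° = 0.4877 × 0.5000 = 0.2439
α = arctan(0.2439) = 13.71°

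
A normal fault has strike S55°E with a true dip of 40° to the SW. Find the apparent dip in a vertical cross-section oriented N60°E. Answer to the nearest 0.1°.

The strike is S55°E and the section trends N60°E; the acute angle between them is β = 65°.
tan(apparent dip) = tan 40° · sin 65° = 0.7605
α = arctan(0.7605) = 37.25°

37.3°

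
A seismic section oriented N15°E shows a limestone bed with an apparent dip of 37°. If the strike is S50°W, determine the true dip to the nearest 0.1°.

β = acute angle between strike S50°W and section N15°E = 35°.
tan δ = tan α / sin β = tan 37° / sin 35° = 0.7536 / 0.5736 = 1.3138
true dip = arctan 1.3138 = 52.72°

52.7°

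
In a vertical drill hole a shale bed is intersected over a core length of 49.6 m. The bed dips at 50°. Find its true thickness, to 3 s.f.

True thickness t = h · cos(dip) = 49.6 × cos 50°
t = 49.6 × 0.6428 = 31.882 m

31.9 m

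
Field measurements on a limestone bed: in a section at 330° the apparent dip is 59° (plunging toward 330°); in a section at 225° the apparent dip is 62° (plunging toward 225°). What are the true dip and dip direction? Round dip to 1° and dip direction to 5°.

Represent each trace as a vector plunging at its apparent dip toward its trend (east-north-up frame): v₁ = (-0.258, 0.446, -0.857), v₂ = (-0.332, -0.332, -0.883).
The plane normal is n = v₁ × v₂ ∝ (-0.678, 0.057, 0.234).
Dip δ = arctan(|n_h|/n_z) = arctan(0.681/0.234) = 71.1°.
The horizontal component of n points toward azimuth atan2(n_x, n_y) = 275°, the dip direction.

true dip 71°, dip direction 275°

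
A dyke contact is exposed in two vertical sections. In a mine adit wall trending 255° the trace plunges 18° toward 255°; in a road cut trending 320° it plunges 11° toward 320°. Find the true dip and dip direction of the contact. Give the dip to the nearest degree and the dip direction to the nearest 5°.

The two traces are lines in the plane: v₁ = (sin 255°·cos 18°, cos 255°·cos 18°, −sin 18°), v₂ = (sin 320°·cos 11°, cos 320°·cos 11°, −sin 11°).
The plane normal is n = v₁ × v₂ ∝ (-0.279, -0.020, 0.846).
Dip δ = arctan(|n_h|/n_z) = arctan(0.280/0.846) = 18.3°.
The horizontal component of n points toward azimuth atan2(n_x, n_y) = 266°, the dip direction.

true dip 18°, dip direction 265°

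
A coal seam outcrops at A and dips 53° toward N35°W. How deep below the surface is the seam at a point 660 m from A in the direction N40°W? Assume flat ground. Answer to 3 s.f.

873 m

The hole lies 5° from the dip direction, so the down-dip offset is 660 × cos 5° = 657.49 m.
Depth = down-dip offset × tan(dip) = 657.49 × tan 53° = 657.49 × 1.3270
Depth = 872.52 m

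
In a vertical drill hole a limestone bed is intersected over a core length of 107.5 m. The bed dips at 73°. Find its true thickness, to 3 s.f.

True thickness t = h · cos(dip) = 107.5 × cos 73°
t = 107.5 × 0.2924 = 31.430 m

31.4 m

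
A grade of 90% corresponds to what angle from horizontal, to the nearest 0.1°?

tan θ = 90/100 = 0.9000
θ = arctan(0.9000) = 41.99°

42.0°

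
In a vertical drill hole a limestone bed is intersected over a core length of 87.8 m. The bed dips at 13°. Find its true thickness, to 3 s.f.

85.5 m

True thickness t = h · cos(dip) = 87.8 × cos 13°
t = 87.8 × 0.9744 = 85.550 m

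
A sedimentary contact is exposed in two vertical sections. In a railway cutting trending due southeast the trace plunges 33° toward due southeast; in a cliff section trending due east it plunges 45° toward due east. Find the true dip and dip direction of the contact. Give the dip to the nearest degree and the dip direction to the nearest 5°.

Each apparent-dip line lies in the plane. As unit vectors (x east, y north, z up), v₁ plunges 33°→due southeast and v₂ plunges 45°→due east.
Cross product v₁ × v₂ gives the pole to the plane: n ∝ (0.419, 0.034, 0.419).
tan δ = √(n_x²+n_y²)/n_z = 0.421/0.419, so δ = 45.1°.
The horizontal component of n points toward azimuth atan2(n_x, n_y) = 85°, the dip direction.

true dip 45°, dip direction 085°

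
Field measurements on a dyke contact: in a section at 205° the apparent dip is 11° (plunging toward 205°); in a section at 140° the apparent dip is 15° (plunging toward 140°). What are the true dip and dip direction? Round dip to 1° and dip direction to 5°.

Represent each trace as a vector plunging at its apparent dip toward its trend (east-north-up frame): v₁ = (-0.415, -0.890, -0.191), v₂ = (0.621, -0.740, -0.259).
n = v₁ × v₂ = (0.089, -0.226, 0.859) (taken with n_z > 0).
True dip = arccos(n_z / |n|) = arccos(0.9623) = 15.8°.
Dip direction = azimuth of (n_x, n_y) = atan2(0.089, -0.226) = 158°.

true dip 16°, dip direction 160°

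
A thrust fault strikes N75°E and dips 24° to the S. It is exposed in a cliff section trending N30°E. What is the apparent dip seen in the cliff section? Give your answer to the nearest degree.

17°

The section lies 45° from the strike.
tan(apparent dip) = tan 24° · sin 45° = 0.3148
apparent dip = arctan 0.3148 = 17.48°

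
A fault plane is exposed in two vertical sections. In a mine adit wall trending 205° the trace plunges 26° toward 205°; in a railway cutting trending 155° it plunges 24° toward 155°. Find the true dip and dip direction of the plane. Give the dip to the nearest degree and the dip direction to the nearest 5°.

Represent each trace as a vector plunging at its apparent dip toward its trend (east-north-up frame): v₁ = (-0.380, -0.815, -0.438), v₂ = (0.386, -0.828, -0.407).
n = v₁ × v₂ = (-0.032, -0.324, 0.629) (taken with n_z > 0).
Dip δ = arctan(|n_h|/n_z) = arctan(0.325/0.629) = 27.3°.
Dip direction = azimuth of (n_x, n_y) = atan2(-0.032, -0.324) = 186°.

true dip 27°, dip direction 185°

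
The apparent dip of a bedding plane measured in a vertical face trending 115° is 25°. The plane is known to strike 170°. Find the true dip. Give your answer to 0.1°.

29.7°

The section is 55° from the strike.
tan δ = tan α / sin β = tan 25° / sin 55° = 0.4663 / 0.8192 = 0.5693
true dip = arctan 0.5693 = 29.65°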